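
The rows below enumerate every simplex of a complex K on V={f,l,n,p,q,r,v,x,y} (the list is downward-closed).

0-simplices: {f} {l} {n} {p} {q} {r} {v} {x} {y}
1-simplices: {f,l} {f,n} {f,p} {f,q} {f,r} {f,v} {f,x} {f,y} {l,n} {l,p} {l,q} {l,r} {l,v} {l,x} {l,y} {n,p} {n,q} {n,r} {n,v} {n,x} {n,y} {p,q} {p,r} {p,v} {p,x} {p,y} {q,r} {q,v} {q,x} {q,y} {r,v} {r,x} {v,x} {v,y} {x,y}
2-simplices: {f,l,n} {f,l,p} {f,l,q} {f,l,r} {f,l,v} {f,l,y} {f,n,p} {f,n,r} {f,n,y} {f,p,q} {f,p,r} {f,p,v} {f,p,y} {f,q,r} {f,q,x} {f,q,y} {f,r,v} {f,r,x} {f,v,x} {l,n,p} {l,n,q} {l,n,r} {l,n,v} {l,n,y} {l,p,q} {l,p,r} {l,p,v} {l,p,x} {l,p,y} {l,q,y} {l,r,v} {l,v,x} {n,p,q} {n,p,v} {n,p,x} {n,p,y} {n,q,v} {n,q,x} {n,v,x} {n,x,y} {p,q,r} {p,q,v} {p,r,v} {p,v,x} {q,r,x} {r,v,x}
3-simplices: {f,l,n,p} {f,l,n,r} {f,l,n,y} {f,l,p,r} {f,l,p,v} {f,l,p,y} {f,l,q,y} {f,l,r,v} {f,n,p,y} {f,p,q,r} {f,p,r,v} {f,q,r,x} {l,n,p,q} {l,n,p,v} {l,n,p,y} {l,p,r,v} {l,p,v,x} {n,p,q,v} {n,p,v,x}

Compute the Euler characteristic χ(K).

χ(K)=1

n_0=9 n_1=35 n_2=46 n_3=19
χ=+9−35+46−19=1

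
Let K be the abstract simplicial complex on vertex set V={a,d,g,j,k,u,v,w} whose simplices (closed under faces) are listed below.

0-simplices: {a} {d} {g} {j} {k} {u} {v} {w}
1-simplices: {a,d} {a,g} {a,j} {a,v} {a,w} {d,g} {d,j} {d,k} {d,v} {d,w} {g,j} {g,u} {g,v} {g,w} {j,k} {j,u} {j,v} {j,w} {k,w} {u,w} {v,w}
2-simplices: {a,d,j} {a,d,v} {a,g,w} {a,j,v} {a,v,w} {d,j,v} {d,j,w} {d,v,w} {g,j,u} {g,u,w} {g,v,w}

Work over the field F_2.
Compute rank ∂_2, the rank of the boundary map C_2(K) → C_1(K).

n_0=8 n_1=21 n_2=11  [Z2]
∂1: piv[ad,ag,aj,av,aw,dk,gu] rk=7  ker:dg,dj,dv,dw,gj,gv,gw,jk,ju,jv,jw,kw,uw,vw
∂2: piv[adj,adv,agw,ajv,avw,djw,dvw,gju,guw,gvw] rk=10  ker:djv
rk∂_2=10

rank∂_2=10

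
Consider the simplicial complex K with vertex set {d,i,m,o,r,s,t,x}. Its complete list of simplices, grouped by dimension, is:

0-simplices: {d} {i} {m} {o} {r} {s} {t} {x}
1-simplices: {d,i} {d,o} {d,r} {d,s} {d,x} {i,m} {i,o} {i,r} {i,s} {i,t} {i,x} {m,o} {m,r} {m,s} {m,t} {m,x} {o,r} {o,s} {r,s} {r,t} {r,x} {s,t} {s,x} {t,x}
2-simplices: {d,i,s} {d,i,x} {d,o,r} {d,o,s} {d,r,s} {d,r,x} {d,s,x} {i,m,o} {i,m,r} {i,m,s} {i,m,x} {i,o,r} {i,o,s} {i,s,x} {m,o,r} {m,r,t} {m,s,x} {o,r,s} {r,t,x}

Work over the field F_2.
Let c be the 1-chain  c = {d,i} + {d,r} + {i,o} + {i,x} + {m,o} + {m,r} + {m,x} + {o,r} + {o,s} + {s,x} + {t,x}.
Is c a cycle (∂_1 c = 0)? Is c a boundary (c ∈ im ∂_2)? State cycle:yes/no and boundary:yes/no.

n_0=8 n_1=24 n_2=19  [Z2]
∂1: piv[di,do,dr,ds,dx,im,it] rk=7  ker:io,ir,is,ix,mo,mr,ms,mt,mx,or,os,rs,rt,rx,st,sx,tx
∂2: piv[dis,dix,dor,dos,drs,drx,dsx,imo,imr,ims,imx,ior,ios,mrt,rtx] rk=15  ker:isx,mor,msx,ors
∂1c = {i} + {m} + {r} + {t}

cycle:no boundary:no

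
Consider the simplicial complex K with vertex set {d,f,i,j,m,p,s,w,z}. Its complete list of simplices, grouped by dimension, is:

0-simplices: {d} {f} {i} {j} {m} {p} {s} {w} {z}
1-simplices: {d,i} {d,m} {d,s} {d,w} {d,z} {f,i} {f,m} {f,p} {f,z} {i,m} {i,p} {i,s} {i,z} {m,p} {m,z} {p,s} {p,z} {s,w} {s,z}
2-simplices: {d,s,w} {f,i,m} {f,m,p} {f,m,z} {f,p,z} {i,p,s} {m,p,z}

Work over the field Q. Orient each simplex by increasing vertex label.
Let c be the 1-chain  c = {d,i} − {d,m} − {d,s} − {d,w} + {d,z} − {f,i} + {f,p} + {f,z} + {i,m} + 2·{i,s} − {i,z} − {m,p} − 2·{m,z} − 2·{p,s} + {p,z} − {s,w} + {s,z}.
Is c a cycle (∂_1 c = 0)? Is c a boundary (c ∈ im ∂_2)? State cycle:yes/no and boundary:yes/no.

n_0=9 n_1=19 n_2=7  [Q]
∂1: piv[di,dm,ds,dw,dz,fi,fp] rk=7  ker:fm,fz,im,ip,is,iz,mp,mz,ps,pz,sw,sz
∂2: piv[dsw,fim,fmp,fmz,fpz,ips] rk=6  ker:mpz
∂1c = {d} − {f} − 2·{i} + 3·{m} + {p} − {s} − 2·{w} + {z}

cycle:no boundary:no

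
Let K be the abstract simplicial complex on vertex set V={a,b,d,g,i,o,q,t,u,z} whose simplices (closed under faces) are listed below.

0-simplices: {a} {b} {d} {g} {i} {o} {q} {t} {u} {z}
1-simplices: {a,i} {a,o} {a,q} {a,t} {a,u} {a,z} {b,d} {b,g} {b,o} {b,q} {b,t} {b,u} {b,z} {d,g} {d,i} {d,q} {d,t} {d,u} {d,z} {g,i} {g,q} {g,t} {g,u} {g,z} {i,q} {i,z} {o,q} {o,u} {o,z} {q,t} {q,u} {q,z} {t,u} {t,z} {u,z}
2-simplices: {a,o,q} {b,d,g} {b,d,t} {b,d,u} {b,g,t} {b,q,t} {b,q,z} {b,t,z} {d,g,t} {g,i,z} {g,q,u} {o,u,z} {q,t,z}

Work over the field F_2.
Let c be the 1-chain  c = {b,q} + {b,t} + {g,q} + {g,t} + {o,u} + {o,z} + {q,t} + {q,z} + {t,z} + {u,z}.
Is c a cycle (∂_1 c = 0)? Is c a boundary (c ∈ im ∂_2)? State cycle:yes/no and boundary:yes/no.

n_0=10 n_1=35 n_2=13  [Z2]
∂1: piv[ai,ao,aq,at,au,az,bd,bg,bo] rk=9  ker:bq,bt,bu,bz,dg,di,dq,dt,du,dz,gi,gq,gt,gu,gz,iq,iz,oq,ou,oz,qt,qu,qz,tu,tz,uz
∂2: piv[aoq,bdg,bdt,bdu,bgt,bqt,bqz,btz,giz,gqu,ouz] rk=11  ker:dgt,qtz
∂1c = 0
c vs im∂2: residual ≠ 0 ⇒ not boundary

cycle:yes boundary:no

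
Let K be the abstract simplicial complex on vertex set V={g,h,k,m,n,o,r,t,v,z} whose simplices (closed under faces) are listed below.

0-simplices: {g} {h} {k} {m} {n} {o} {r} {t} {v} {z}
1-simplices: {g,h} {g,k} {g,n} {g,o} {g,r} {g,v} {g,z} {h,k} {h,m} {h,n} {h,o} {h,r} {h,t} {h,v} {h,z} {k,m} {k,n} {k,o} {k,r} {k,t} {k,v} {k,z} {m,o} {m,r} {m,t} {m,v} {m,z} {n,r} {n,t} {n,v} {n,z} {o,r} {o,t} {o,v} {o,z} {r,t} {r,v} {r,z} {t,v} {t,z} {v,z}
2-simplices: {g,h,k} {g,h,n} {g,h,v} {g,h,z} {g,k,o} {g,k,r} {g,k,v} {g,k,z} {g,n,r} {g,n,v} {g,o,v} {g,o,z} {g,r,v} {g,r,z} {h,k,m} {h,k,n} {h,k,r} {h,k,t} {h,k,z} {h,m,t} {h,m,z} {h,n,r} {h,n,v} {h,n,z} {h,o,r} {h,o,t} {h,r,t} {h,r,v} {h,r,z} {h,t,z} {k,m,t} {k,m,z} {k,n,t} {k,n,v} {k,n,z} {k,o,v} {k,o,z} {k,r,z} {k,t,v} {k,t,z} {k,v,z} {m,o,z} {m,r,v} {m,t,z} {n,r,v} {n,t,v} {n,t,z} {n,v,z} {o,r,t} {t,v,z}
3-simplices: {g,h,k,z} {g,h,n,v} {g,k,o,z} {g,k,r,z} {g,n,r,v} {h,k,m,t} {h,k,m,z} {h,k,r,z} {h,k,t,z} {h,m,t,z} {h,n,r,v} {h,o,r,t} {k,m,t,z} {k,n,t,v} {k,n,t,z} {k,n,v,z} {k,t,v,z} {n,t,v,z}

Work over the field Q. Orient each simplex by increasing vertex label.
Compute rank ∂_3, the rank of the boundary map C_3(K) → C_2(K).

rank∂_3=16

n_0=10 n_1=41 n_2=50 n_3=18  [Q]
∂1: piv[gh,gk,gn,go,gr,gv,gz,hm,ht] rk=9  ker:hk,hn,ho,hr,hv,hz,km,kn,ko,kr,kt,kv,kz,mo,mr,mt,mv,mz,nr,nt,nv,nz,or,ot,ov,oz,rt,rv,rz,tv,tz,vz
∂2: piv[ghk,ghn,ghv,ghz,gko,gkr,gkv,gkz,gnr,gnv,gov,goz,grv,grz,hkm,hkn,hkr,hkt,hmt,hmz,hnz,hor,hot,hrt,htz,knt,ktv,kvz,moz,mrv] rk=30  ker:hkz,hnr,hnv,hrv,hrz,kmt,kmz,knv,knz,kov,koz,krz,ktz,mtz,nrv,ntv,ntz,nvz,ort,tvz
∂3: piv[ghkz,ghnv,gkoz,gkrz,gnrv,hkmt,hkmz,hkrz,hktz,hmtz,hnrv,hort,kntv,kntz,knvz,ktvz] rk=16  ker:kmtz,ntvz
rk∂_3=16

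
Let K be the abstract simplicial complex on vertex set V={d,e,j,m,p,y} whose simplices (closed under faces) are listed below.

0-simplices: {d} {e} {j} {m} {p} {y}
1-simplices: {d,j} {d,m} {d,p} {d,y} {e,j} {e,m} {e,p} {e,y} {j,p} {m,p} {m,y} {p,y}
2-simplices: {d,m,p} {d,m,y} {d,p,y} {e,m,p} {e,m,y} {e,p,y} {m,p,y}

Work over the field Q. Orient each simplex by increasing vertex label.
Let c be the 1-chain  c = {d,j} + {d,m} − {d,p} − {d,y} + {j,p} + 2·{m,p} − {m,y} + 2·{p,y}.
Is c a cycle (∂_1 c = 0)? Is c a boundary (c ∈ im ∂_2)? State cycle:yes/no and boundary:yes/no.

n_0=6 n_1=12 n_2=7  [Q]
∂1: piv[dj,dm,dp,dy,ej] rk=5  ker:em,ep,ey,jp,mp,my,py
∂2: piv[dmp,dmy,dpy,emp,emy] rk=5  ker:epy,mpy
∂1c = 0
c vs im∂2: residual ≠ 0 ⇒ not boundary

cycle:yes boundary:no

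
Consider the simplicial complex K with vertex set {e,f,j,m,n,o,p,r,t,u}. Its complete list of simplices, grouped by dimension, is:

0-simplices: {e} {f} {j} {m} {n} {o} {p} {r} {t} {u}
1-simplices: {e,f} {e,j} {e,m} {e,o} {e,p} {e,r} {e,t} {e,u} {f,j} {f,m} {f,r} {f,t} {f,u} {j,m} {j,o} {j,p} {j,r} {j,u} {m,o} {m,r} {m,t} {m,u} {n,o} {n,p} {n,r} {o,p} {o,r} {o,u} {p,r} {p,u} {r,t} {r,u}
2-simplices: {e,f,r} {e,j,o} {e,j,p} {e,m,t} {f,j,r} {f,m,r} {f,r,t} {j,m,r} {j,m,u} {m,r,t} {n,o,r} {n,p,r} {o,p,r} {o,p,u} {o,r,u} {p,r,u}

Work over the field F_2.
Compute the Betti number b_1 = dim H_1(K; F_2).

n_0=10 n_1=32 n_2=16  [Z2]
∂1: piv[ef,ej,em,eo,ep,er,et,eu,no] rk=9  ker:fj,fm,fr,ft,fu,jm,jo,jp,jr,ju,mo,mr,mt,mu,np,nr,op,or,ou,pr,pu,rt,ru
∂2: piv[efr,ejo,ejp,emt,fjr,fmr,frt,jmr,jmu,mrt,nor,npr,opr,opu,oru] rk=15  ker:pru
b_1=(32−9)−15=8

b_1=8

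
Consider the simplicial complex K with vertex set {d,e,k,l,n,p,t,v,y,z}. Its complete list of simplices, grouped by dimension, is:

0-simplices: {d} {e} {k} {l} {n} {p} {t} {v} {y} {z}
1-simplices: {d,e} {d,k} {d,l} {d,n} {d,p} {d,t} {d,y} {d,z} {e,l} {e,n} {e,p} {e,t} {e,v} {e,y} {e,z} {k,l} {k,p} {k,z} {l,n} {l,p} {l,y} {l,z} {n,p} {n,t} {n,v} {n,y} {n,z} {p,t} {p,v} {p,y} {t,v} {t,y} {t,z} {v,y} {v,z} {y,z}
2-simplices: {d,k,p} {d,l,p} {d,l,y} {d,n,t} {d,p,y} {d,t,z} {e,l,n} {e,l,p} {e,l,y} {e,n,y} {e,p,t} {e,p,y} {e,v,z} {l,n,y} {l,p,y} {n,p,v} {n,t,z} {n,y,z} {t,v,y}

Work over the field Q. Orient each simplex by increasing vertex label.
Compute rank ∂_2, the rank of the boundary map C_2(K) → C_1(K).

n_0=10 n_1=36 n_2=19  [Q]
∂1: piv[de,dk,dl,dn,dp,dt,dy,dz,ev] rk=9  ker:el,en,ep,et,ey,ez,kl,kp,kz,ln,lp,ly,lz,np,nt,nv,ny,nz,pt,pv,py,tv,ty,tz,vy,vz,yz
∂2: piv[dkp,dlp,dly,dnt,dpy,dtz,eln,elp,ely,eny,ept,evz,npv,ntz,nyz,tvy] rk=16  ker:epy,lny,lpy
rk∂_2=16

rank∂_2=16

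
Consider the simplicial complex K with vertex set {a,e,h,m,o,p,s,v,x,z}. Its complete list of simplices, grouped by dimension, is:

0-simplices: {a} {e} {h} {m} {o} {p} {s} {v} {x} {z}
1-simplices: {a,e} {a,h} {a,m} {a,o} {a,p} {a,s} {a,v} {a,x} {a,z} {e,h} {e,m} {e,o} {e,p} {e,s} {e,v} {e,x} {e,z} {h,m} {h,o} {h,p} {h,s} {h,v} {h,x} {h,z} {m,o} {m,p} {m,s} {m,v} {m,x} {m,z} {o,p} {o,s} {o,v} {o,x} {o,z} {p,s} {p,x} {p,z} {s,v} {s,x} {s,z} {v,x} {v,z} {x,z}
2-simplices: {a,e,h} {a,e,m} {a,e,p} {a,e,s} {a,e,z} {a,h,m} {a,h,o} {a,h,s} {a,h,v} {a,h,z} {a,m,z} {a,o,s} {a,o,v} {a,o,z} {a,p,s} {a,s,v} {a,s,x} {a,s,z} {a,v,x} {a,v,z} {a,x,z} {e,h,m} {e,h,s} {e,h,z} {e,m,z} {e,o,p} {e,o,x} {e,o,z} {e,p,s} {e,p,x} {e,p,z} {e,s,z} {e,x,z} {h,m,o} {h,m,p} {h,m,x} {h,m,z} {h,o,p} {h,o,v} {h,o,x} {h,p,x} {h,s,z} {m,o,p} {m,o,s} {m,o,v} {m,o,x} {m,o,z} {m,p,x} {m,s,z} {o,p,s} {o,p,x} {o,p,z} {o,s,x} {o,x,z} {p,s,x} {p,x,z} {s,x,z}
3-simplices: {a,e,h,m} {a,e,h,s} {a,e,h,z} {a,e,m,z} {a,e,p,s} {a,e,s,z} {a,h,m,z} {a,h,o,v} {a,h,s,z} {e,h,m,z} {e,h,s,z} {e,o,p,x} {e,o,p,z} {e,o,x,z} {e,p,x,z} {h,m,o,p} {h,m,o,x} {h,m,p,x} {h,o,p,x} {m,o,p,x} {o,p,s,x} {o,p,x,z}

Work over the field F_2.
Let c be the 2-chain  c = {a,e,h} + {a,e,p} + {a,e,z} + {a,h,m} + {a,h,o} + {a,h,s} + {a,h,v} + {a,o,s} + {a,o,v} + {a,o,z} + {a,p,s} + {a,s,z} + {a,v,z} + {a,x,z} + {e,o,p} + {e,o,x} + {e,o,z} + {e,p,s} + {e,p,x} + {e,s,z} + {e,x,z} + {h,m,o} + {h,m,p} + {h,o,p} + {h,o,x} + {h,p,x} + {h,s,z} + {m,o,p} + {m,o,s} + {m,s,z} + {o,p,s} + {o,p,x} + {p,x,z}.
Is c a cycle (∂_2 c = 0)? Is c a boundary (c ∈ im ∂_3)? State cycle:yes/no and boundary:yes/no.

cycle:no boundary:no

n_0=10 n_1=44 n_2=57 n_3=22  [Z2]
∂1: piv[ae,ah,am,ao,ap,as,av,ax,az] rk=9  ker:eh,em,eo,ep,es,ev,ex,ez,hm,ho,hp,hs,hv,hx,hz,mo,mp,ms,mv,mx,mz,op,os,ov,ox,oz,ps,px,pz,sv,sx,sz,vx,vz,xz
∂2: piv[aeh,aem,aep,aes,aez,ahm,aho,ahs,ahv,ahz,amz,aos,aov,aoz,aps,asv,asx,asz,avx,avz,axz,eop,eox,eoz,epx,epz,exz,hmo,hmp,hmx,hop,hox,mos,mov] rk=34  ker:ehm,ehs,ehz,emz,eps,esz,hmz,hov,hpx,hsz,mop,mox,moz,mpx,msz,ops,opx,opz,osx,oxz,psx,pxz,sxz
∂3: piv[aehm,aehs,aehz,aemz,aeps,aesz,ahmz,ahov,ahsz,eopx,eopz,eoxz,epxz,hmop,hmox,hmpx,hopx,opsx] rk=18  ker:ehmz,ehsz,mopx,opxz
∂2c = {a,e} + {a,h} + {a,m} + {a,v} + {a,x} + {a,z} + {e,h} + {e,o} + {e,x} + {h,m} + {h,p} + {h,v} + {h,z} + {m,o} + {m,z} + {o,p} + {o,s} + {o,v} + {o,x} + {p,s} + {p,z} + {v,z} + {x,z}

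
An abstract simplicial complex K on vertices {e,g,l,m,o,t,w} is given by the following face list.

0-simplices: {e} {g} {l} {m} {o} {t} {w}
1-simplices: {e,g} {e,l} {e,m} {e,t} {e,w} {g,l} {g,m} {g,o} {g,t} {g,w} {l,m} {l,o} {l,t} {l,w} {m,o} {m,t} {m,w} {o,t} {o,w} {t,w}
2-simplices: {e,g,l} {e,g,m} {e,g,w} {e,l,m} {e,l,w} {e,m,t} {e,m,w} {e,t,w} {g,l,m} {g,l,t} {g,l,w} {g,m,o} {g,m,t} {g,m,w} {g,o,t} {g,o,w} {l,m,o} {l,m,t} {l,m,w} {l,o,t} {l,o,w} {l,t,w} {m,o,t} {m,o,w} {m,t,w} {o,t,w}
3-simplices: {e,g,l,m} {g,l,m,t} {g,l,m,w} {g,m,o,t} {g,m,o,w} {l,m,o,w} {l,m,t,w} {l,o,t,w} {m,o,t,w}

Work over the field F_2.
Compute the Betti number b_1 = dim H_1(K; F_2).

b_1=0

n_0=7 n_1=20 n_2=26 n_3=9  [Z2]
∂1: piv[eg,el,em,et,ew,go] rk=6  ker:gl,gm,gt,gw,lm,lo,lt,lw,mo,mt,mw,ot,ow,tw
∂2: piv[egl,egm,egw,elm,elw,emt,emw,etw,glt,gmo,gmt,got,gow,lmo] rk=14  ker:glm,glw,gmw,lmt,lmw,lot,low,ltw,mot,mow,mtw,otw
∂3: piv[eglm,glmt,glmw,gmot,gmow,lmow,lmtw,lotw,motw] rk=9
b_1=(20−6)−14=0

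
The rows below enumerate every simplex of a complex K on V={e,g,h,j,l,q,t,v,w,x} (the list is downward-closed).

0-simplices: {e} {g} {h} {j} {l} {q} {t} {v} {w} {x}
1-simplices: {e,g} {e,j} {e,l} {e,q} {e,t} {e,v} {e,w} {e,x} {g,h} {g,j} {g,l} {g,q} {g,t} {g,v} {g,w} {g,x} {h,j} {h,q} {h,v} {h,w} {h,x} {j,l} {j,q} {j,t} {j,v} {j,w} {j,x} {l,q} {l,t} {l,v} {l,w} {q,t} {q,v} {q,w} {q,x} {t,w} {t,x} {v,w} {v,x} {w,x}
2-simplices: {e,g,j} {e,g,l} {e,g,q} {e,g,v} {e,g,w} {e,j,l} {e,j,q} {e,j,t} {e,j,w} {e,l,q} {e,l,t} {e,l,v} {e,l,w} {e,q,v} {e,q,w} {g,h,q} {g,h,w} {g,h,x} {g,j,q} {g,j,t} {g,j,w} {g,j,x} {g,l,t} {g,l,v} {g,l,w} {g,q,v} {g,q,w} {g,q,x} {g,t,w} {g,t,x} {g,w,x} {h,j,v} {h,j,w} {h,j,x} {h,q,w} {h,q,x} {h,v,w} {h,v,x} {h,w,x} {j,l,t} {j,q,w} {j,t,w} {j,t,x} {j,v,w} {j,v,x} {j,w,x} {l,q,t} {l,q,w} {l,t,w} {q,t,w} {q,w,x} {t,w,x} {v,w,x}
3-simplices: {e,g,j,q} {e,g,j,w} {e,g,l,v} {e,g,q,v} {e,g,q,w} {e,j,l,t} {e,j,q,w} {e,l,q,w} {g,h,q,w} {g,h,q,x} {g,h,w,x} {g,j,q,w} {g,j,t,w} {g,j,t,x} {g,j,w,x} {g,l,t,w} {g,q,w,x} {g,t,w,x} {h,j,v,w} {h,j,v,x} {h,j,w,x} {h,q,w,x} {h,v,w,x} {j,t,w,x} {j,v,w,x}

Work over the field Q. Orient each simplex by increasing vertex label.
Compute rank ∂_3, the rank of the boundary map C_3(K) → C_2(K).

rank∂_3=21

n_0=10 n_1=40 n_2=53 n_3=25  [Q]
∂1: piv[eg,ej,el,eq,et,ev,ew,ex,gh] rk=9  ker:gj,gl,gq,gt,gv,gw,gx,hj,hq,hv,hw,hx,jl,jq,jt,jv,jw,jx,lq,lt,lv,lw,qt,qv,qw,qx,tw,tx,vw,vx,wx
∂2: piv[egj,egl,egq,egv,egw,ejl,ejq,ejt,ejw,elq,elt,elv,elw,eqv,eqw,ghq,ghw,ghx,gjt,gjx,gqx,gtw,gtx,gwx,hjv,hjw,hvw,hvx,lqt] rk=29  ker:gjq,gjw,glt,glv,glw,gqv,gqw,hjx,hqw,hqx,hwx,jlt,jqw,jtw,jtx,jvw,jvx,jwx,lqw,ltw,qtw,qwx,twx,vwx
∂3: piv[egjq,egjw,eglv,egqv,egqw,ejlt,ejqw,elqw,ghqw,ghqx,ghwx,gjtw,gjtx,gjwx,gltw,gqwx,gtwx,hjvw,hjvx,hjwx,hvwx] rk=21  ker:gjqw,hqwx,jtwx,jvwx
rk∂_3=21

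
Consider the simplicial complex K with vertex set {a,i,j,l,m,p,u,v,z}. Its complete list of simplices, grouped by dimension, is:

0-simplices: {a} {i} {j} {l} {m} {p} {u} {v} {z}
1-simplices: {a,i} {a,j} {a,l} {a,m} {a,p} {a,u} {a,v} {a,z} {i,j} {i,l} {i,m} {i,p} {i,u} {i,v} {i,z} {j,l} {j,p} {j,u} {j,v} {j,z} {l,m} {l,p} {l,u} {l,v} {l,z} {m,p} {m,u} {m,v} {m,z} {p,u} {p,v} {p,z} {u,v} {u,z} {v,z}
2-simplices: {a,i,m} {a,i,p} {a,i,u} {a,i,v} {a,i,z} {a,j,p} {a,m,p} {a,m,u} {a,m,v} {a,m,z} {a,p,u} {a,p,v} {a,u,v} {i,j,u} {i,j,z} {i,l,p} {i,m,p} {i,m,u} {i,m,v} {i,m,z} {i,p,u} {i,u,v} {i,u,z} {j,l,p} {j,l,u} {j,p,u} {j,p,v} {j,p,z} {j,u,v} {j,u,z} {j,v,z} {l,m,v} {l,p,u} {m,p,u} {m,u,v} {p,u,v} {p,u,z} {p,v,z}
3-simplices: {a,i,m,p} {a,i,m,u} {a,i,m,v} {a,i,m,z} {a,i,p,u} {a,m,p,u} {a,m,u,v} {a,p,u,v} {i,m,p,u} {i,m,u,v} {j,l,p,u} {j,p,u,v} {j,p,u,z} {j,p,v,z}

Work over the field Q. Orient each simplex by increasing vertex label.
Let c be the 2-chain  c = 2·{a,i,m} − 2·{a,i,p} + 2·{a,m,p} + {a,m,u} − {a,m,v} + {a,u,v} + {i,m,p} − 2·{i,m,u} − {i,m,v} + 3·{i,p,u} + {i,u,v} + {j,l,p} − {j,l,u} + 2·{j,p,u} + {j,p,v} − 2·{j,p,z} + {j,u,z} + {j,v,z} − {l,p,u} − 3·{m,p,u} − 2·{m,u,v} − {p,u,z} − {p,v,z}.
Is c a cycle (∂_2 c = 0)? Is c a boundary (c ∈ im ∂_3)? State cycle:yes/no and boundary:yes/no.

n_0=9 n_1=35 n_2=38 n_3=14  [Q]
∂1: piv[ai,aj,al,am,ap,au,av,az] rk=8  ker:ij,il,im,ip,iu,iv,iz,jl,jp,ju,jv,jz,lm,lp,lu,lv,lz,mp,mu,mv,mz,pu,pv,pz,uv,uz,vz
∂2: piv[aim,aip,aiu,aiv,aiz,ajp,amp,amu,amv,amz,apu,apv,auv,iju,ijz,ilp,iuz,jlp,jlu,jpu,jpv,jpz,jvz,lmv] rk=24  ker:imp,imu,imv,imz,ipu,iuv,juv,juz,lpu,mpu,muv,puv,puz,pvz
∂3: piv[aimp,aimu,aimv,aimz,aipu,ampu,amuv,apuv,imuv,jlpu,jpuv,jpuz,jpvz] rk=13  ker:impu
∂2c = 0
c vs im∂3: reduces to 0 ⇒ boundary

cycle:yes boundary:yes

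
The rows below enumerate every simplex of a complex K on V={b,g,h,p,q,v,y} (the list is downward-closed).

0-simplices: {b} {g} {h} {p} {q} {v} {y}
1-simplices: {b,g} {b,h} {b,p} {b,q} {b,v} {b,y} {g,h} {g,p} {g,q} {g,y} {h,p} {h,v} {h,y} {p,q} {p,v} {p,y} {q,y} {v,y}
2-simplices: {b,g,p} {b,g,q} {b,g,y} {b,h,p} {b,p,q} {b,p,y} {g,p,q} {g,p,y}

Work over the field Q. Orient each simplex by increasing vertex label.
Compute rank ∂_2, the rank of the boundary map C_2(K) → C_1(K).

n_0=7 n_1=18 n_2=8  [Q]
∂1: piv[bg,bh,bp,bq,bv,by] rk=6  ker:gh,gp,gq,gy,hp,hv,hy,pq,pv,py,qy,vy
∂2: piv[bgp,bgq,bgy,bhp,bpq,bpy] rk=6  ker:gpq,gpy
rk∂_2=6

rank∂_2=6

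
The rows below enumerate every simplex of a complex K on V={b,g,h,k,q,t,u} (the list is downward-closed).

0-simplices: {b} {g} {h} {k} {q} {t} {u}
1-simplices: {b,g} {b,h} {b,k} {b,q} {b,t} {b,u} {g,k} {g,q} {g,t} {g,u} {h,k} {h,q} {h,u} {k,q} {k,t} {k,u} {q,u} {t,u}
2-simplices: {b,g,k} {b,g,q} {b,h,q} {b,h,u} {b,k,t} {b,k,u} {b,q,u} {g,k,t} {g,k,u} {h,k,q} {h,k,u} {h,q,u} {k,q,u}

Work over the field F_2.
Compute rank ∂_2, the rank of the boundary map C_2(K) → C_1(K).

rank∂_2=11

n_0=7 n_1=18 n_2=13  [Z2]
∂1: piv[bg,bh,bk,bq,bt,bu] rk=6  ker:gk,gq,gt,gu,hk,hq,hu,kq,kt,ku,qu,tu
∂2: piv[bgk,bgq,bhq,bhu,bkt,bku,bqu,gkt,gku,hkq,hku] rk=11  ker:hqu,kqu
rk∂_2=11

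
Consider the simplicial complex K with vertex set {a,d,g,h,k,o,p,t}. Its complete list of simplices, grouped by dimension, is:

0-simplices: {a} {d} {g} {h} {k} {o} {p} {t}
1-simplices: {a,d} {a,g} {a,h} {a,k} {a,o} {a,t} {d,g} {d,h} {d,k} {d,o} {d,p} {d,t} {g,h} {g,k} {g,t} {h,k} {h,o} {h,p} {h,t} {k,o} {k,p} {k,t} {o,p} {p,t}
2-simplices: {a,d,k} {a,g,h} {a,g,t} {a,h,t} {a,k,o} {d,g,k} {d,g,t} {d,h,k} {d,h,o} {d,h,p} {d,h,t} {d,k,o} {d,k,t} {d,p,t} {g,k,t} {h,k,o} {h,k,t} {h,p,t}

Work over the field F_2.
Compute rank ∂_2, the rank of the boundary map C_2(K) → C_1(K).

rank∂_2=14

n_0=8 n_1=24 n_2=18  [Z2]
∂1: piv[ad,ag,ah,ak,ao,at,dp] rk=7  ker:dg,dh,dk,do,dt,gh,gk,gt,hk,ho,hp,ht,ko,kp,kt,op,pt
∂2: piv[adk,agh,agt,aht,ako,dgk,dgt,dhk,dho,dhp,dht,dko,dkt,dpt] rk=14  ker:gkt,hko,hkt,hpt
rk∂_2=14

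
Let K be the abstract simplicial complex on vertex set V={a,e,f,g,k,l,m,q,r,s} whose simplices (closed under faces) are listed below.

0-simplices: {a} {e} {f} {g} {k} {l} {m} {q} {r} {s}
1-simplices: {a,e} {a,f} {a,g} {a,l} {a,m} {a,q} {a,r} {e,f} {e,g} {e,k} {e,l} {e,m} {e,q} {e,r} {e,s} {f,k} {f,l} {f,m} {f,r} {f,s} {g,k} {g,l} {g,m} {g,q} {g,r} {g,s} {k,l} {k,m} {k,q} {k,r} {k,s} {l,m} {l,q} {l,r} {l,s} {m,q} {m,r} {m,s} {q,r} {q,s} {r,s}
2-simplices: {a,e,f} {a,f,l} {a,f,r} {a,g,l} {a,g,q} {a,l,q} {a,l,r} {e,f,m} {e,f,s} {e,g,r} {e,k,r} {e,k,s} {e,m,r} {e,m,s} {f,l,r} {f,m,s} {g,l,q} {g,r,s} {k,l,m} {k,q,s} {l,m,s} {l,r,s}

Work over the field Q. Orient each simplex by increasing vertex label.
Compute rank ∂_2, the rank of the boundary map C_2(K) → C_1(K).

n_0=10 n_1=41 n_2=22  [Q]
∂1: piv[ae,af,ag,al,am,aq,ar,ek,es] rk=9  ker:ef,eg,el,em,eq,er,fk,fl,fm,fr,fs,gk,gl,gm,gq,gr,gs,kl,km,kq,kr,ks,lm,lq,lr,ls,mq,mr,ms,qr,qs,rs
∂2: piv[aef,afl,afr,agl,agq,alq,alr,efm,efs,egr,ekr,eks,emr,ems,grs,klm,kqs,lms,lrs] rk=19  ker:flr,fms,glq
rk∂_2=19

rank∂_2=19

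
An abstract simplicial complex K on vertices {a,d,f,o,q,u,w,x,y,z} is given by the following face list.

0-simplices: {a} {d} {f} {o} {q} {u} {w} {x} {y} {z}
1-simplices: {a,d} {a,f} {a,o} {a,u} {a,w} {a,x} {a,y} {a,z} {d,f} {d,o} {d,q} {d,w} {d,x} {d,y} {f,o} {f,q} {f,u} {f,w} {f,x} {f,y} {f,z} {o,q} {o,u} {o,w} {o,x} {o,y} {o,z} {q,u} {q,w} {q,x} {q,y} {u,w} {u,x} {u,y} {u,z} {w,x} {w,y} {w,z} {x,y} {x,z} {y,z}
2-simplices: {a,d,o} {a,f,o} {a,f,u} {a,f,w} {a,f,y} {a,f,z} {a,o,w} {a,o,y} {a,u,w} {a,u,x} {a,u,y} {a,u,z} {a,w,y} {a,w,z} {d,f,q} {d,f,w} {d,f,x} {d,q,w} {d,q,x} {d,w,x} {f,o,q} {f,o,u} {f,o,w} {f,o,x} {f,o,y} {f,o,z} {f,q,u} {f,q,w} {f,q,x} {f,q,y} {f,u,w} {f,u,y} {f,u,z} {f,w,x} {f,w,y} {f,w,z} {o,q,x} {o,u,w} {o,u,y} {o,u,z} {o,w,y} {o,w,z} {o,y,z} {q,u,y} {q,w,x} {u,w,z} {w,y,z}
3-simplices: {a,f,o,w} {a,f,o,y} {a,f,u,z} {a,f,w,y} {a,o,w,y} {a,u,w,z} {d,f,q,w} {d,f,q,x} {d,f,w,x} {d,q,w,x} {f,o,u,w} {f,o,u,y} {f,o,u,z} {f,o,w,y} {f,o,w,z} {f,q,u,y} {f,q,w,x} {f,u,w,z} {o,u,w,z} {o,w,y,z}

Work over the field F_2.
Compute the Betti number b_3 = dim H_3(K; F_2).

n_0=10 n_1=41 n_2=47 n_3=20  [Z2]
∂1: piv[ad,af,ao,au,aw,ax,ay,az,dq] rk=9  ker:df,do,dw,dx,dy,fo,fq,fu,fw,fx,fy,fz,oq,ou,ow,ox,oy,oz,qu,qw,qx,qy,uw,ux,uy,uz,wx,wy,wz,xy,xz,yz
∂2: piv[ado,afo,afu,afw,afy,afz,aow,aoy,auw,aux,auy,auz,awy,awz,dfq,dfw,dfx,dqw,dqx,dwx,foq,fou,fox,foz,fqu,fqy,oyz] rk=27  ker:fow,foy,fqw,fqx,fuw,fuy,fuz,fwx,fwy,fwz,oqx,ouw,ouy,ouz,owy,owz,quy,qwx,uwz,wyz
∂3: piv[afow,afoy,afuz,afwy,aowy,auwz,dfqw,dfqx,dfwx,dqwx,fouw,fouy,fouz,fowz,fquy,fuwz,owyz] rk=17  ker:fowy,fqwx,ouwz
b_3=(20−17)−0=3

b_3=3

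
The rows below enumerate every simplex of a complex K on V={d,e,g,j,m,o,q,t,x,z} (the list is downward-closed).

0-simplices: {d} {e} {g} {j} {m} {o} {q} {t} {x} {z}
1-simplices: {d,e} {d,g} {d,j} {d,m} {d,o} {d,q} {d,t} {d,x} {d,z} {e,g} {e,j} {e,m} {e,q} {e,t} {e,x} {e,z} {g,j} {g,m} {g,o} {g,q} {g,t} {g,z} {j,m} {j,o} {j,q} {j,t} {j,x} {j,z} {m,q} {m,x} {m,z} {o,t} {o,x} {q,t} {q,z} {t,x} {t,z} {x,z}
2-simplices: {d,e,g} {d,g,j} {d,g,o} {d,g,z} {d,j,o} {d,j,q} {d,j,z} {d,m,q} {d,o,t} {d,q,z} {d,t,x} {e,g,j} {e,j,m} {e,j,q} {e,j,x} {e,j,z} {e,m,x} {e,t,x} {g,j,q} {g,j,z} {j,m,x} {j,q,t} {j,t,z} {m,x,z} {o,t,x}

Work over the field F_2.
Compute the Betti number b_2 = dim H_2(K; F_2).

b_2=2

n_0=10 n_1=38 n_2=25  [Z2]
∂1: piv[de,dg,dj,dm,do,dq,dt,dx,dz] rk=9  ker:eg,ej,em,eq,et,ex,ez,gj,gm,go,gq,gt,gz,jm,jo,jq,jt,jx,jz,mq,mx,mz,ot,ox,qt,qz,tx,tz,xz
∂2: piv[deg,dgj,dgo,dgz,djo,djq,djz,dmq,dot,dqz,dtx,egj,ejm,ejq,ejx,ejz,emx,etx,gjq,jqt,jtz,mxz,otx] rk=23  ker:gjz,jmx
b_2=(25−23)−0=2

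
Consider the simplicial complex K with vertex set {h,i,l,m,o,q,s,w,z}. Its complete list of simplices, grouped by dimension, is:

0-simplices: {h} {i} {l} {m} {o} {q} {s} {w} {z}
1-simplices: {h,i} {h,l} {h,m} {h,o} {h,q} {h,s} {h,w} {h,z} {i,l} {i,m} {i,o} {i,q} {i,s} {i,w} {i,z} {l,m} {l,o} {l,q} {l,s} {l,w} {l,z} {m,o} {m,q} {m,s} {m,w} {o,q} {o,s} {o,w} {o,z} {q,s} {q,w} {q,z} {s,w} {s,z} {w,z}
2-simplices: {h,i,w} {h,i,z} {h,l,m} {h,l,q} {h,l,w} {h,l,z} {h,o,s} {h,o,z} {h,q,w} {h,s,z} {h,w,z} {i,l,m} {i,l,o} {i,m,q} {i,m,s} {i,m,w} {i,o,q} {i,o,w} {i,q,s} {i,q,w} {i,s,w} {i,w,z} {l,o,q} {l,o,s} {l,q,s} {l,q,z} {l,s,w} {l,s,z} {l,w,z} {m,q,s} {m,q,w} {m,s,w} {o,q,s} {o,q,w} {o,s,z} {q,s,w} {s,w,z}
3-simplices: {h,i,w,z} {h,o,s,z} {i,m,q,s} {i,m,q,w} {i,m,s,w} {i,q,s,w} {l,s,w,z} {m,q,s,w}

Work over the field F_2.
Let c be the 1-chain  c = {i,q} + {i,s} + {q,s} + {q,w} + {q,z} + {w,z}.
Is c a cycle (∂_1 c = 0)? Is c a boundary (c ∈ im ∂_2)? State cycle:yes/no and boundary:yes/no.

n_0=9 n_1=35 n_2=37 n_3=8  [Z2]
∂1: piv[hi,hl,hm,ho,hq,hs,hw,hz] rk=8  ker:il,im,io,iq,is,iw,iz,lm,lo,lq,ls,lw,lz,mo,mq,ms,mw,oq,os,ow,oz,qs,qw,qz,sw,sz,wz
∂2: piv[hiw,hiz,hlm,hlq,hlw,hlz,hos,hoz,hqw,hsz,hwz,ilm,ilo,imq,ims,imw,ioq,iow,iqs,iqw,isw,loq,los,lqs,lqz,lsz] rk=26  ker:iwz,lsw,lwz,mqs,mqw,msw,oqs,oqw,osz,qsw,swz
∂3: piv[hiwz,hosz,imqs,imqw,imsw,iqsw,lswz] rk=7  ker:mqsw
∂1c = 0
c vs im∂2: reduces to 0 ⇒ boundary

cycle:yes boundary:yes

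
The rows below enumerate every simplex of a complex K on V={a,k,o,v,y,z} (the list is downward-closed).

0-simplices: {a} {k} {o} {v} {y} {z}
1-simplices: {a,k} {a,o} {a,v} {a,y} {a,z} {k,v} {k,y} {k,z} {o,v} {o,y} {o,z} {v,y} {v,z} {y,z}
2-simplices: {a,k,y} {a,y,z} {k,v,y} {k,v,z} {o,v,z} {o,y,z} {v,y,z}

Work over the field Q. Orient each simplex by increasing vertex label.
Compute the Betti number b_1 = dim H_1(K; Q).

b_1=2

n_0=6 n_1=14 n_2=7  [Q]
∂1: piv[ak,ao,av,ay,az] rk=5  ker:kv,ky,kz,ov,oy,oz,vy,vz,yz
∂2: piv[aky,ayz,kvy,kvz,ovz,oyz,vyz] rk=7
b_1=(14−5)−7=2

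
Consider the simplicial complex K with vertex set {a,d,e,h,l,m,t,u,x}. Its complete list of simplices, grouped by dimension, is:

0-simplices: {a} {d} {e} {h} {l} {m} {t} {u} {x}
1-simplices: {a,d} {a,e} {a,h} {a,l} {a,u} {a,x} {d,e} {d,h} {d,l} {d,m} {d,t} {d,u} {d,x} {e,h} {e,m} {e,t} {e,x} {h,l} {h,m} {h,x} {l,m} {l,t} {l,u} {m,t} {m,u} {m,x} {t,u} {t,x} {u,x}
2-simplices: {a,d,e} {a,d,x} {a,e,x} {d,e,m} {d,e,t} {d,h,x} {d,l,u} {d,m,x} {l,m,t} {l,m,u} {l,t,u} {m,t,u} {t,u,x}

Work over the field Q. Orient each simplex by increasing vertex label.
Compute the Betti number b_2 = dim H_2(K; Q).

b_2=1

n_0=9 n_1=29 n_2=13  [Q]
∂1: piv[ad,ae,ah,al,au,ax,dm,dt] rk=8  ker:de,dh,dl,du,dx,eh,em,et,ex,hl,hm,hx,lm,lt,lu,mt,mu,mx,tu,tx,ux
∂2: piv[ade,adx,aex,dem,det,dhx,dlu,dmx,lmt,lmu,ltu,tux] rk=12  ker:mtu
b_2=(13−12)−0=1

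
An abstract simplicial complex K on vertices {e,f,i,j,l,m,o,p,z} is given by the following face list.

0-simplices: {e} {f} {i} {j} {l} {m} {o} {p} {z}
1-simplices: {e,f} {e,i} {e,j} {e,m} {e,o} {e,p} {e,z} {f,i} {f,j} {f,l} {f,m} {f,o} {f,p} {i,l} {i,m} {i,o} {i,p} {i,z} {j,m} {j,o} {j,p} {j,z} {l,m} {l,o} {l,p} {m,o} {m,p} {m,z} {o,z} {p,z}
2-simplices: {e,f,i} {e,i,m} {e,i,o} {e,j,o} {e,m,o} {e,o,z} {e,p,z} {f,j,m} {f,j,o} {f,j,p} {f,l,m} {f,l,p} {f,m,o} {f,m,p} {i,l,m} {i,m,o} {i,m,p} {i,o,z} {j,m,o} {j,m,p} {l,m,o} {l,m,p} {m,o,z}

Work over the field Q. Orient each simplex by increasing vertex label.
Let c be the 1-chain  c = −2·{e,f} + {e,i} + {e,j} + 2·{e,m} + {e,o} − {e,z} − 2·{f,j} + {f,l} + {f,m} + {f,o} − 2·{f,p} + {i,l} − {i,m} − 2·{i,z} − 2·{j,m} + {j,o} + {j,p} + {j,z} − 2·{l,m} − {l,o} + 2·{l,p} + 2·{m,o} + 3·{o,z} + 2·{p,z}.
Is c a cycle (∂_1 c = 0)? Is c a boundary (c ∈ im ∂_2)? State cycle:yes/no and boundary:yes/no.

cycle:no boundary:no

n_0=9 n_1=30 n_2=23  [Q]
∂1: piv[ef,ei,ej,em,eo,ep,ez,fl] rk=8  ker:fi,fj,fm,fo,fp,il,im,io,ip,iz,jm,jo,jp,jz,lm,lo,lp,mo,mp,mz,oz,pz
∂2: piv[efi,eim,eio,ejo,emo,eoz,epz,fjm,fjo,fjp,flm,flp,fmo,fmp,ilm,imp,ioz,lmo,moz] rk=19  ker:imo,jmo,jmp,lmp
∂1c = −2·{e} − {f} + 3·{i} − 2·{j} + 3·{l} − 4·{m} + {o} − {p} + 3·{z}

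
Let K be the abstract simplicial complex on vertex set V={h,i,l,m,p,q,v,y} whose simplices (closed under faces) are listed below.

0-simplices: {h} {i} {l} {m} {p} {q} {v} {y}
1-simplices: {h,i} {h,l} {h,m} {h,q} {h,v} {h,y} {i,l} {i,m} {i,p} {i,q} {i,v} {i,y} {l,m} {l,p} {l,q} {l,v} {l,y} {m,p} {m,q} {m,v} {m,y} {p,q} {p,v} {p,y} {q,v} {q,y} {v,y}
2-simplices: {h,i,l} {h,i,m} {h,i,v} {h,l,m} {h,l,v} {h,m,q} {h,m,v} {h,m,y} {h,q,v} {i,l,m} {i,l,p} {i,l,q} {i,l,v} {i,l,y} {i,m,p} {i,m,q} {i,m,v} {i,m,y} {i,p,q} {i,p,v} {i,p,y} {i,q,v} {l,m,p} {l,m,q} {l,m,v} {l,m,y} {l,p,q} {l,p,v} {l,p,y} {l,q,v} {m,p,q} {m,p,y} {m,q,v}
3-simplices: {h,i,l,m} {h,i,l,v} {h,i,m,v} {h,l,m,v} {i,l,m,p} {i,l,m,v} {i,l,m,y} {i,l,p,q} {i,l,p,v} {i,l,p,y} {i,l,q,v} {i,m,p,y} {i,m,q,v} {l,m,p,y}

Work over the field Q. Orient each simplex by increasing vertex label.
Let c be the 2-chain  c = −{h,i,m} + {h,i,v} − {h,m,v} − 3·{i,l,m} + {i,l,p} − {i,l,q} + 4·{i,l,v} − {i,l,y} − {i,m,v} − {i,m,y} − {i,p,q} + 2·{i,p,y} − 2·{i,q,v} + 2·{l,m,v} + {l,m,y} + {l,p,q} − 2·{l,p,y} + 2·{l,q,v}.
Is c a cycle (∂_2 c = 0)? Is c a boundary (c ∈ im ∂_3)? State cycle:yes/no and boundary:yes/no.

cycle:yes boundary:yes

n_0=8 n_1=27 n_2=33 n_3=14  [Q]
∂1: piv[hi,hl,hm,hq,hv,hy,ip] rk=7  ker:il,im,iq,iv,iy,lm,lp,lq,lv,ly,mp,mq,mv,my,pq,pv,py,qv,qy,vy
∂2: piv[hil,him,hiv,hlm,hlv,hmq,hmv,hmy,hqv,ilp,ilq,ily,imp,imq,imy,ipq,ipv,ipy] rk=18  ker:ilm,ilv,imv,iqv,lmp,lmq,lmv,lmy,lpq,lpv,lpy,lqv,mpq,mpy,mqv
∂3: piv[hilm,hilv,himv,hlmv,ilmp,ilmy,ilpq,ilpv,ilpy,ilqv,impy,imqv] rk=12  ker:ilmv,lmpy
∂2c = 0
c vs im∂3: reduces to 0 ⇒ boundary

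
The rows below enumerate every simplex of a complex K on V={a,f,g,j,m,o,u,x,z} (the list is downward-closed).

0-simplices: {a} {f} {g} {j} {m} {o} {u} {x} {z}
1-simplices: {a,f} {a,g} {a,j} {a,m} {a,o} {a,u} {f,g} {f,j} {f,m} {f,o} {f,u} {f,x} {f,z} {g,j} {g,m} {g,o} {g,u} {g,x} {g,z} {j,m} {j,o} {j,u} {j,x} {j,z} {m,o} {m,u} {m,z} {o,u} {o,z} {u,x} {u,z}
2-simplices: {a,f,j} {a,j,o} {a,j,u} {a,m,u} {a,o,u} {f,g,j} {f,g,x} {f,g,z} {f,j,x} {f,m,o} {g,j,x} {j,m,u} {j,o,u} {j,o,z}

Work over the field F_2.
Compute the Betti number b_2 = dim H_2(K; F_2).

b_2=2

n_0=9 n_1=31 n_2=14  [Z2]
∂1: piv[af,ag,aj,am,ao,au,fx,fz] rk=8  ker:fg,fj,fm,fo,fu,gj,gm,go,gu,gx,gz,jm,jo,ju,jx,jz,mo,mu,mz,ou,oz,ux,uz
∂2: piv[afj,ajo,aju,amu,aou,fgj,fgx,fgz,fjx,fmo,jmu,joz] rk=12  ker:gjx,jou
b_2=(14−12)−0=2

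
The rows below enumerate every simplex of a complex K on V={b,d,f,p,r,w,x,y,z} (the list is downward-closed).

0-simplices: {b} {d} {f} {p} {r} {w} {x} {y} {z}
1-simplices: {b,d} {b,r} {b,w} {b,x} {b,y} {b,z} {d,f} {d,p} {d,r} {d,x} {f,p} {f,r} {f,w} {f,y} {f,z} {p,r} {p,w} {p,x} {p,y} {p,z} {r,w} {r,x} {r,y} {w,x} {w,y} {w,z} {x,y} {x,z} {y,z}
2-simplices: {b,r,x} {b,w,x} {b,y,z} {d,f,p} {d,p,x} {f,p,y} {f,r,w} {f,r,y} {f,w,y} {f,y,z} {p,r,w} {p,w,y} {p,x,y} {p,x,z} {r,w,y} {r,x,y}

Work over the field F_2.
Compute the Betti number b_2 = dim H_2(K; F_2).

n_0=9 n_1=29 n_2=16  [Z2]
∂1: piv[bd,br,bw,bx,by,bz,df,dp] rk=8  ker:dr,dx,fp,fr,fw,fy,fz,pr,pw,px,py,pz,rw,rx,ry,wx,wy,wz,xy,xz,yz
∂2: piv[brx,bwx,byz,dfp,dpx,fpy,frw,fry,fwy,fyz,prw,pwy,pxy,pxz,rxy] rk=15  ker:rwy
b_2=(16−15)−0=1

b_2=1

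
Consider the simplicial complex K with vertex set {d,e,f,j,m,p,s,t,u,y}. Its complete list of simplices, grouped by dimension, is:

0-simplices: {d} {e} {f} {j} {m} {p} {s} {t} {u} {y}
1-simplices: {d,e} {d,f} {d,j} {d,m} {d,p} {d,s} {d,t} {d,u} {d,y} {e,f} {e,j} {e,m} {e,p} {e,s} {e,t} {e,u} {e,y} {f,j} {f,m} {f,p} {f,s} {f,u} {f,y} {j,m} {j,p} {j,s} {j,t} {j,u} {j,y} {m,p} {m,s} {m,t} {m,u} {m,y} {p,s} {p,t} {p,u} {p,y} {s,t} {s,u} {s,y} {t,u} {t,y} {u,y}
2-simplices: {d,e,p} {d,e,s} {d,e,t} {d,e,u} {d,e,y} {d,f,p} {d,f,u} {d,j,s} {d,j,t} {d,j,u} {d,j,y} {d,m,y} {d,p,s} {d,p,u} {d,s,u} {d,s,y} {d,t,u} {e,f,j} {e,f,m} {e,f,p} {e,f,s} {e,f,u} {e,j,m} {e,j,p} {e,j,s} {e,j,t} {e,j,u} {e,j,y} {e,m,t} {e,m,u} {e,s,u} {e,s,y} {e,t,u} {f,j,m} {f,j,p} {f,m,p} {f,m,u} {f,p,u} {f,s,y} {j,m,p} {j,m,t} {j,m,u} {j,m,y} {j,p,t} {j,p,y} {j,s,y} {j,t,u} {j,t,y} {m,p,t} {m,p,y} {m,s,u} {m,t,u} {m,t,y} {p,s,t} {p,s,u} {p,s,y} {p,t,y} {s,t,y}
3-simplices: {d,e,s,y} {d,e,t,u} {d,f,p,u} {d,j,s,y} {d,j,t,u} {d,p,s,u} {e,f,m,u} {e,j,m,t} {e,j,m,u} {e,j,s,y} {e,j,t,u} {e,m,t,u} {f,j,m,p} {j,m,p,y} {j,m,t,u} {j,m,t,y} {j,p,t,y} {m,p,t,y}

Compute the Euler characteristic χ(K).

n_0=10 n_1=44 n_2=58 n_3=18
χ=+10−44+58−18=6

χ(K)=6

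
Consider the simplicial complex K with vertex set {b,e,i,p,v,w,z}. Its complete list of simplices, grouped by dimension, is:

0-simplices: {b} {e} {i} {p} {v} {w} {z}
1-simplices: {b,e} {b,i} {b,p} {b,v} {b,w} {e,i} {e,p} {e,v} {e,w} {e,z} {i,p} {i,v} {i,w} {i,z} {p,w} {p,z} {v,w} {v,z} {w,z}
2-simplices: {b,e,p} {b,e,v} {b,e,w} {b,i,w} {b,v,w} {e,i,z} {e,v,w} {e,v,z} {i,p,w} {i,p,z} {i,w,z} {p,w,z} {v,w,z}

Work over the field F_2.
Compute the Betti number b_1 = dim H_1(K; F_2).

n_0=7 n_1=19 n_2=13  [Z2]
∂1: piv[be,bi,bp,bv,bw,ez] rk=6  ker:ei,ep,ev,ew,ip,iv,iw,iz,pw,pz,vw,vz,wz
∂2: piv[bep,bev,bew,biw,bvw,eiz,evz,ipw,ipz,iwz,vwz] rk=11  ker:evw,pwz
b_1=(19−6)−11=2

b_1=2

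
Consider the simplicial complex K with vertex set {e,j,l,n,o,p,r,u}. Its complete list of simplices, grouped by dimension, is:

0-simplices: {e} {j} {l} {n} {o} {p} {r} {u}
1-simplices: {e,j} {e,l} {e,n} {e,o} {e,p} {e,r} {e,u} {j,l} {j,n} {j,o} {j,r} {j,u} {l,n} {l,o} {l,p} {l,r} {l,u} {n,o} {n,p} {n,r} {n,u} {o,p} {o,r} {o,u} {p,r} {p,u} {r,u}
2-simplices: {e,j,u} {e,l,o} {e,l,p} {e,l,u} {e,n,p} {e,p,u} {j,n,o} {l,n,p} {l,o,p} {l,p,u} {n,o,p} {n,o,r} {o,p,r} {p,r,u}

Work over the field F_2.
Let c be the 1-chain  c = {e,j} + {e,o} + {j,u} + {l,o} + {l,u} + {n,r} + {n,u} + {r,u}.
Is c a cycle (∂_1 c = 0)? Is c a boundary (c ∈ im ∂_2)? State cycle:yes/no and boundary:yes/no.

cycle:yes boundary:no

n_0=8 n_1=27 n_2=14  [Z2]
∂1: piv[ej,el,en,eo,ep,er,eu] rk=7  ker:jl,jn,jo,jr,ju,ln,lo,lp,lr,lu,no,np,nr,nu,op,or,ou,pr,pu,ru
∂2: piv[eju,elo,elp,elu,enp,epu,jno,lnp,lop,nop,nor,opr,pru] rk=13  ker:lpu
∂1c = 0
c vs im∂2: residual ≠ 0 ⇒ not boundary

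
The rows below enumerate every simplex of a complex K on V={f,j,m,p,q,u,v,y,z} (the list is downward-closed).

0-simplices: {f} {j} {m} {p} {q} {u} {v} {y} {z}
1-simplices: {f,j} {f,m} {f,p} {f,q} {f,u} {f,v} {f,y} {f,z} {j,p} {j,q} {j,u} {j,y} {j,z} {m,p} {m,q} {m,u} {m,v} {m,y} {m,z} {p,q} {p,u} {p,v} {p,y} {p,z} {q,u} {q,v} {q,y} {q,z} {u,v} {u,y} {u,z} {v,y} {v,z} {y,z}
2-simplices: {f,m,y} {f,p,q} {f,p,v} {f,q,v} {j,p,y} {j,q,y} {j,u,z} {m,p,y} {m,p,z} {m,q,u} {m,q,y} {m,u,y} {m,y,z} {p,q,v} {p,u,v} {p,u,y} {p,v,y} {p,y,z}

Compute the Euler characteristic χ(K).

n_0=9 n_1=34 n_2=18
χ=+9−34+18=-7

χ(K)=-7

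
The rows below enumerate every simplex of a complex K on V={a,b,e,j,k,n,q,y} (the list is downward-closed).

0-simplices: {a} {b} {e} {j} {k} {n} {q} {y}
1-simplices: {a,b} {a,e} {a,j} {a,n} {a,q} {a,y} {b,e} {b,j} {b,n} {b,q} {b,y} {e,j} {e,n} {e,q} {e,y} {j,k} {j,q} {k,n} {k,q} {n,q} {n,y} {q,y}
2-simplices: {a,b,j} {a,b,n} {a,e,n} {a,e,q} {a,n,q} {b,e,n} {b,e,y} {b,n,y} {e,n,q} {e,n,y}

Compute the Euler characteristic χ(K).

χ(K)=-4

n_0=8 n_1=22 n_2=10
χ=+8−22+10=-4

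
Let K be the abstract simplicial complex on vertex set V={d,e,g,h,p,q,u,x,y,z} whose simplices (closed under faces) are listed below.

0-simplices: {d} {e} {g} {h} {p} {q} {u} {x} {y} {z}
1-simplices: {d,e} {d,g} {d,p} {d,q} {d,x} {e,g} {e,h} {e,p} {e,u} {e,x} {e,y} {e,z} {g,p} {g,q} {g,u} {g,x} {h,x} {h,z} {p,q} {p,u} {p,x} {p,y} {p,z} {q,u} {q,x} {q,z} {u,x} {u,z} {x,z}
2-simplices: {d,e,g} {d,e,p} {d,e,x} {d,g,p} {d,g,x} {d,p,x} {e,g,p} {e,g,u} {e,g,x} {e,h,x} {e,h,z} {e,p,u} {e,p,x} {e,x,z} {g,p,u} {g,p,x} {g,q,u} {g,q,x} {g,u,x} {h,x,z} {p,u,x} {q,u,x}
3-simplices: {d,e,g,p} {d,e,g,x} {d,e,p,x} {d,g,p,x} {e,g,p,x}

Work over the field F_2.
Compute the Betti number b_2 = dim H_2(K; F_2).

b_2=4

n_0=10 n_1=29 n_2=22 n_3=5  [Z2]
∂1: piv[de,dg,dp,dq,dx,eh,eu,ey,ez] rk=9  ker:eg,ep,ex,gp,gq,gu,gx,hx,hz,pq,pu,px,py,pz,qu,qx,qz,ux,uz,xz
∂2: piv[deg,dep,dex,dgp,dgx,dpx,egu,ehx,ehz,epu,exz,gqu,gqx,gux] rk=14  ker:egp,egx,epx,gpu,gpx,hxz,pux,qux
∂3: piv[degp,degx,depx,dgpx] rk=4  ker:egpx
b_2=(22−14)−4=4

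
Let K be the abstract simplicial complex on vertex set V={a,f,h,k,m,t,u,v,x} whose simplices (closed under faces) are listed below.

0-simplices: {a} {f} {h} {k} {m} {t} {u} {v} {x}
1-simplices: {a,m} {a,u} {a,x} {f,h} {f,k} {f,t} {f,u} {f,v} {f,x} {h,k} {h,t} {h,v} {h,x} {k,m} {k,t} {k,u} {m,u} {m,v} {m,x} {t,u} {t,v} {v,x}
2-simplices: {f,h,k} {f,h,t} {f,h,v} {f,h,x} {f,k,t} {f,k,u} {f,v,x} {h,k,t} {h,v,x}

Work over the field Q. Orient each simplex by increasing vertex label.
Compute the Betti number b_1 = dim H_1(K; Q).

b_1=7

n_0=9 n_1=22 n_2=9  [Q]
∂1: piv[am,au,ax,fh,fk,ft,fu,fv] rk=8  ker:fx,hk,ht,hv,hx,km,kt,ku,mu,mv,mx,tu,tv,vx
∂2: piv[fhk,fht,fhv,fhx,fkt,fku,fvx] rk=7  ker:hkt,hvx
b_1=(22−8)−7=7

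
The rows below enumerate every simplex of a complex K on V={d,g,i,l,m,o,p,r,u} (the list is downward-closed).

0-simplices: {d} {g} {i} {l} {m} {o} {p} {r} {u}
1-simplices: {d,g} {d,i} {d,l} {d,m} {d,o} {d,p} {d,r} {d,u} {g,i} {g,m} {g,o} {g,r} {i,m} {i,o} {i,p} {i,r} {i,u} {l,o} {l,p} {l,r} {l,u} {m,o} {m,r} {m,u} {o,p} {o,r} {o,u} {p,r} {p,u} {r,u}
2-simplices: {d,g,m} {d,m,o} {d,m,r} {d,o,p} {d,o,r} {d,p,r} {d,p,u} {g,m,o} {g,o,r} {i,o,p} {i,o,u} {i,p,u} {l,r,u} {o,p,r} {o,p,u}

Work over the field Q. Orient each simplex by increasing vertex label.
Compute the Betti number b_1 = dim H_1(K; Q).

n_0=9 n_1=30 n_2=15  [Q]
∂1: piv[dg,di,dl,dm,do,dp,dr,du] rk=8  ker:gi,gm,go,gr,im,io,ip,ir,iu,lo,lp,lr,lu,mo,mr,mu,op,or,ou,pr,pu,ru
∂2: piv[dgm,dmo,dmr,dop,dor,dpr,dpu,gmo,gor,iop,iou,ipu,lru] rk=13  ker:opr,opu
b_1=(30−8)−13=9

b_1=9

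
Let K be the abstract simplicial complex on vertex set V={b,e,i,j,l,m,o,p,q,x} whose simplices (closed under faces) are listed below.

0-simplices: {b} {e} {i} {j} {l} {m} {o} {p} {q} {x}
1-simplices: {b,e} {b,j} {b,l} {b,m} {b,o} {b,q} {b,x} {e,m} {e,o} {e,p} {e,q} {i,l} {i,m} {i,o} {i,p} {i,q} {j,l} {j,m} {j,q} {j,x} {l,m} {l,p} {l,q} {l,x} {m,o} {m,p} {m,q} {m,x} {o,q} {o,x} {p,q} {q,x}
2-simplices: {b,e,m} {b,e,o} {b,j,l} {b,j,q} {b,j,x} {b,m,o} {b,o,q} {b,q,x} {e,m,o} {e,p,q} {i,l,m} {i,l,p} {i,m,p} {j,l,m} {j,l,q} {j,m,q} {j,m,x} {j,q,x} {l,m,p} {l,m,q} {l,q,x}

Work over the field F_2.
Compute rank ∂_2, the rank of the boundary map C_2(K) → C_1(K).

n_0=10 n_1=32 n_2=21  [Z2]
∂1: piv[be,bj,bl,bm,bo,bq,bx,ep,il] rk=9  ker:em,eo,eq,im,io,ip,iq,jl,jm,jq,jx,lm,lp,lq,lx,mo,mp,mq,mx,oq,ox,pq,qx
∂2: piv[bem,beo,bjl,bjq,bjx,bmo,boq,bqx,epq,ilm,ilp,imp,jlm,jlq,jmq,jmx,lqx] rk=17  ker:emo,jqx,lmp,lmq
rk∂_2=17

rank∂_2=17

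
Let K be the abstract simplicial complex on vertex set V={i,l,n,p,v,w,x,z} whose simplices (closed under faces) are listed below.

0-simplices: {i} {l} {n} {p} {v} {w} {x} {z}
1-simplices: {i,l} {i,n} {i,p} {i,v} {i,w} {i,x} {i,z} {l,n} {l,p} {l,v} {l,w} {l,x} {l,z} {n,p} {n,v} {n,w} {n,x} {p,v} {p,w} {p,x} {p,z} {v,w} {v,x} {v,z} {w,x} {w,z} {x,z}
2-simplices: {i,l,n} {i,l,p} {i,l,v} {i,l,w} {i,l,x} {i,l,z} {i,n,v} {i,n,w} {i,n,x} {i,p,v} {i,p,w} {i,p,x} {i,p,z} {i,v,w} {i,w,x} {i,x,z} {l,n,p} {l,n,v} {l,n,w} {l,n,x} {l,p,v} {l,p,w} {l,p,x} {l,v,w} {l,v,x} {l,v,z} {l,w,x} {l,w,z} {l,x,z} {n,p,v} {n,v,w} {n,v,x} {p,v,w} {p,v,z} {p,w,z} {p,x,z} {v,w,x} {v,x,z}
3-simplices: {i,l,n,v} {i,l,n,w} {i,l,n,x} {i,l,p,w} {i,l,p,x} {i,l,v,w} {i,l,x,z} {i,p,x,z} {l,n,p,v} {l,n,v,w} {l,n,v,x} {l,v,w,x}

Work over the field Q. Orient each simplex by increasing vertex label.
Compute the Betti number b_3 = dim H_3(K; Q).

b_3=0

n_0=8 n_1=27 n_2=38 n_3=12  [Q]
∂1: piv[il,in,ip,iv,iw,ix,iz] rk=7  ker:ln,lp,lv,lw,lx,lz,np,nv,nw,nx,pv,pw,px,pz,vw,vx,vz,wx,wz,xz
∂2: piv[iln,ilp,ilv,ilw,ilx,ilz,inv,inw,inx,ipv,ipw,ipx,ipz,ivw,iwx,ixz,lnp,lvx,lvz,lwz] rk=20  ker:lnv,lnw,lnx,lpv,lpw,lpx,lvw,lwx,lxz,npv,nvw,nvx,pvw,pvz,pwz,pxz,vwx,vxz
∂3: piv[ilnv,ilnw,ilnx,ilpw,ilpx,ilvw,ilxz,ipxz,lnpv,lnvw,lnvx,lvwx] rk=12
b_3=(12−12)−0=0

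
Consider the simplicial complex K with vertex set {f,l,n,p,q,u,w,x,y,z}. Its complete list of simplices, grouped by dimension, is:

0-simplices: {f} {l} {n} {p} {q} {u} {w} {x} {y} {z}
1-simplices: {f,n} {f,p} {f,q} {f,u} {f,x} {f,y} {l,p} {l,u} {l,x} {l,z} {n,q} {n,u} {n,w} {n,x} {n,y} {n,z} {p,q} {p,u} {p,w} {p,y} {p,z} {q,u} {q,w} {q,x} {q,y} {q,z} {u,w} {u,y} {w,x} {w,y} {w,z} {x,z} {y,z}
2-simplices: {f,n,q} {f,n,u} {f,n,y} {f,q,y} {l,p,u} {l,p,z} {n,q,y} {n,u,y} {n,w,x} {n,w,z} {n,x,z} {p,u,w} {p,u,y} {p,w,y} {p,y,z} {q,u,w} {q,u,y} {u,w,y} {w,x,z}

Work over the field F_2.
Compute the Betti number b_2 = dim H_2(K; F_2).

n_0=10 n_1=33 n_2=19  [Z2]
∂1: piv[fn,fp,fq,fu,fx,fy,lp,lz,nw] rk=9  ker:lu,lx,nq,nu,nx,ny,nz,pq,pu,pw,py,pz,qu,qw,qx,qy,qz,uw,uy,wx,wy,wz,xz,yz
∂2: piv[fnq,fnu,fny,fqy,lpu,lpz,nuy,nwx,nwz,nxz,puw,puy,pwy,pyz,quw,quy] rk=16  ker:nqy,uwy,wxz
b_2=(19−16)−0=3

b_2=3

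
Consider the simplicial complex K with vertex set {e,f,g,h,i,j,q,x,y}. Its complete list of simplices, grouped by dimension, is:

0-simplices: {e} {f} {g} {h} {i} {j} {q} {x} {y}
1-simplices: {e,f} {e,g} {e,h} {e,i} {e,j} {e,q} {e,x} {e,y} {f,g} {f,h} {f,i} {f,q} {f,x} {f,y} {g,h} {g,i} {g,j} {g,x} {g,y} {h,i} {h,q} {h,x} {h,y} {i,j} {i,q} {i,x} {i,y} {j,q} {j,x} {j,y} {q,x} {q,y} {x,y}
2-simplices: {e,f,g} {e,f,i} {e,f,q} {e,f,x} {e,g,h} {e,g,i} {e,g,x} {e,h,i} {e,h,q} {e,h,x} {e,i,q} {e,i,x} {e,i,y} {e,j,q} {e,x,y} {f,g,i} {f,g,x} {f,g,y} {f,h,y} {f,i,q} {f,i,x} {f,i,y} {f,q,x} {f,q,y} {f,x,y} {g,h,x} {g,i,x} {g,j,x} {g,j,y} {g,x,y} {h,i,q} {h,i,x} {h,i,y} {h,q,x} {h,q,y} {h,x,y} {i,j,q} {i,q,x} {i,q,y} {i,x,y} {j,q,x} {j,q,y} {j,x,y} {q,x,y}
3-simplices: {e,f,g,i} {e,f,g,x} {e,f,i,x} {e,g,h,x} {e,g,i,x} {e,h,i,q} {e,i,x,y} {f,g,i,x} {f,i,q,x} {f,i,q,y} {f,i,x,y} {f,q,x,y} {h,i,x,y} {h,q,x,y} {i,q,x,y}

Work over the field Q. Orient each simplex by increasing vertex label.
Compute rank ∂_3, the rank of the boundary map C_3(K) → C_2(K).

n_0=9 n_1=33 n_2=44 n_3=15  [Q]
∂1: piv[ef,eg,eh,ei,ej,eq,ex,ey] rk=8  ker:fg,fh,fi,fq,fx,fy,gh,gi,gj,gx,gy,hi,hq,hx,hy,ij,iq,ix,iy,jq,jx,jy,qx,qy,xy
∂2: piv[efg,efi,efq,efx,egh,egi,egx,ehi,ehq,ehx,eiq,eix,eiy,ejq,exy,fgy,fhy,fiy,fqx,fqy,gjx,gjy,hiy,ijq,jqx] rk=25  ker:fgi,fgx,fiq,fix,fxy,ghx,gix,gxy,hiq,hix,hqx,hqy,hxy,iqx,iqy,ixy,jqy,jxy,qxy
∂3: piv[efgi,efgx,efix,eghx,egix,ehiq,eixy,fiqx,fiqy,fixy,fqxy,hixy,hqxy] rk=13  ker:fgix,iqxy
rk∂_3=13

rank∂_3=13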